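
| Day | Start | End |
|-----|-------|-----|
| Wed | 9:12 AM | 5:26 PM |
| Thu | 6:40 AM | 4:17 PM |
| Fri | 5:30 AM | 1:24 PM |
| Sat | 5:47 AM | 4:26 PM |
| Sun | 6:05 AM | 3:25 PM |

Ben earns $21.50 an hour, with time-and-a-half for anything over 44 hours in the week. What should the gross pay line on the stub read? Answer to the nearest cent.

Wed: 9:12 AM–5:26 PM = 8 h 14 min
Thu: 6:40 AM–4:17 PM = 9 h 37 min
Fri: 5:30 AM–1:24 PM = 7 h 54 min
Sat: 5:47 AM–4:26 PM = 10 h 39 min
Sun: 6:05 AM–3:25 PM = 9 h 20 min
Total worked: 45 h 44 min = 2744 min.
Regular 44 h 0 min = 2640 min at $21.50/h; overtime 1 h 44 min = 104 min at $32.25/h.
Pay = (2640 × $21.50 + 104 × $32.25) ÷ 60 = $1001.90.

$1001.90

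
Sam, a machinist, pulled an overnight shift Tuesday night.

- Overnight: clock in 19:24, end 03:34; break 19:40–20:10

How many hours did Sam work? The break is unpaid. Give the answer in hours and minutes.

Overnight: 19:24 → midnight = 4 h 36 min; midnight → 03:34 = 3 h 34 min; span 8 h 10 min; less 30 min break → 7 h 40 min

7 h 40 min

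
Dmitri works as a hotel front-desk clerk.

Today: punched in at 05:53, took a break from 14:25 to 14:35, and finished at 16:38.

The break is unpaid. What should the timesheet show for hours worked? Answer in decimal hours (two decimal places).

10.58 hours

Today: 05:53–16:38 = 10 h 45 min; less 10 min break → 10 h 35 min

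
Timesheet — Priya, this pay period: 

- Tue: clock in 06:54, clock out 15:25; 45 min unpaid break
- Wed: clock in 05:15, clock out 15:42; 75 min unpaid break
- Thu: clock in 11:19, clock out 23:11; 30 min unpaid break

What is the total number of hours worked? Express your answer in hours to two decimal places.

Tue: 06:54–15:25 = 8 h 31 min; less 45 min break → 7 h 46 min
Wed: 05:15–15:42 = 10 h 27 min; less 75 min break → 9 h 12 min
Thu: 11:19–23:11 = 11 h 52 min; less 30 min break → 11 h 22 min
Total: 7 h 46 min + 9 h 12 min + 11 h 22 min = 28 h 20 min.

28.33 hours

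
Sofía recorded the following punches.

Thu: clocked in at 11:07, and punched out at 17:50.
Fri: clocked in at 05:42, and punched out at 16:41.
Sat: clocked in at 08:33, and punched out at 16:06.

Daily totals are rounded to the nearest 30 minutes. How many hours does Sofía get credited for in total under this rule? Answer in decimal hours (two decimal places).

25.00 hours

Thu: 11:07–17:50 = 6 h 43 min → rounds to 6 h 30 min
Fri: 05:42–16:41 = 10 h 59 min → rounds to 11 h 0 min
Sat: 08:33–16:06 = 7 h 33 min → rounds to 7 h 30 min
Total credited: 25 h 0 min.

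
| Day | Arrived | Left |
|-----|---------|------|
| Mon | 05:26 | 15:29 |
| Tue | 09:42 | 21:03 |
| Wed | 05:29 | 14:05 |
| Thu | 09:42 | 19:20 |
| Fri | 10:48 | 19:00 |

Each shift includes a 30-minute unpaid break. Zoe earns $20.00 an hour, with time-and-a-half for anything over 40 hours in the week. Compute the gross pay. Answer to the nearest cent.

$960.00

Mon: 05:26–15:29 = 10 h 3 min; less 30 min break → 9 h 33 min
Tue: 09:42–21:03 = 11 h 21 min; less 30 min break → 10 h 51 min
Wed: 05:29–14:05 = 8 h 36 min; less 30 min break → 8 h 6 min
Thu: 09:42–19:20 = 9 h 38 min; less 30 min break → 9 h 8 min
Fri: 10:48–19:00 = 8 h 12 min; less 30 min break → 7 h 42 min
Total worked: 45 h 20 min = 2720 min.
Regular 40 h 0 min = 2400 min at $20.00/h; overtime 5 h 20 min = 320 min at $30.00/h.
Pay = (2400 × $20.00 + 320 × $30.00) ÷ 60 = $960.00.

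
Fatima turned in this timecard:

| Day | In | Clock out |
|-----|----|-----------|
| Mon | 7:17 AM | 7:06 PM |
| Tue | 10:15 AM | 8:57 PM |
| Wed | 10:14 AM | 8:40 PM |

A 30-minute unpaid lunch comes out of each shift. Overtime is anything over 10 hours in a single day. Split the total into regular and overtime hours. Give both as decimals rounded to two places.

Regular 29.93 hours, overtime 1.52 hours

Mon: 7:17 AM–7:06 PM = 11 h 49 min; less 30 min break → 11 h 19 min
Tue: 10:15 AM–8:57 PM = 10 h 42 min; less 30 min break → 10 h 12 min
Wed: 10:14 AM–8:40 PM = 10 h 26 min; less 30 min break → 9 h 56 min
Mon reg 10 h 0 min / OT 1 h 19 min; Tue reg 10 h 0 min / OT 0 h 12 min; Wed reg 9 h 56 min / OT 0 h 0 min.
Totals: regular 29 h 56 min, overtime 1 h 31 min.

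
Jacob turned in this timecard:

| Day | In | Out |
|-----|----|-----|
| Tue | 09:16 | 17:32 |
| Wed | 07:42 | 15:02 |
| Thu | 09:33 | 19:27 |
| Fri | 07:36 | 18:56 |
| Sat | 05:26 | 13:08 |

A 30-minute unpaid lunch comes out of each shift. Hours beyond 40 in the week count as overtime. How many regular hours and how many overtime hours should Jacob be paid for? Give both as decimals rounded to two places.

Regular 40.00 hours, overtime 2.03 hours

Tue: 09:16–17:32 = 8 h 16 min; less 30 min break → 7 h 46 min
Wed: 07:42–15:02 = 7 h 20 min; less 30 min break → 6 h 50 min
Thu: 09:33–19:27 = 9 h 54 min; less 30 min break → 9 h 24 min
Fri: 07:36–18:56 = 11 h 20 min; less 30 min break → 10 h 50 min
Sat: 05:26–13:08 = 7 h 42 min; less 30 min break → 7 h 12 min
Total worked: 42 h 2 min = 42.03 h.
Threshold 40 h → overtime 2 h 2 min, regular 40 h 0 min.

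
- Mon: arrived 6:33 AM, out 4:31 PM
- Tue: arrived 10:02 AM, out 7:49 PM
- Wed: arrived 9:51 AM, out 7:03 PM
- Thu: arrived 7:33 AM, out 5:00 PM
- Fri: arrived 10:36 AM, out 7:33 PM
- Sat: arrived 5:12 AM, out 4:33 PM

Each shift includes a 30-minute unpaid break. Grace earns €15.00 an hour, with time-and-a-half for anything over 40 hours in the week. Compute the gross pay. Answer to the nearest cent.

Mon: 6:33 AM–4:31 PM = 9 h 58 min; less 30 min break → 9 h 28 min
Tue: 10:02 AM–7:49 PM = 9 h 47 min; less 30 min break → 9 h 17 min
Wed: 9:51 AM–7:03 PM = 9 h 12 min; less 30 min break → 8 h 42 min
Thu: 7:33 AM–5:00 PM = 9 h 27 min; less 30 min break → 8 h 57 min
Fri: 10:36 AM–7:33 PM = 8 h 57 min; less 30 min break → 8 h 27 min
Sat: 5:12 AM–4:33 PM = 11 h 21 min; less 30 min break → 10 h 51 min
Total worked: 55 h 42 min = 3342 min.
Regular 40 h 0 min = 2400 min at €15.00/h; overtime 15 h 42 min = 942 min at €22.50/h.
Pay = (2400 × €15.00 + 942 × €22.50) ÷ 60 = €953.25.

€953.25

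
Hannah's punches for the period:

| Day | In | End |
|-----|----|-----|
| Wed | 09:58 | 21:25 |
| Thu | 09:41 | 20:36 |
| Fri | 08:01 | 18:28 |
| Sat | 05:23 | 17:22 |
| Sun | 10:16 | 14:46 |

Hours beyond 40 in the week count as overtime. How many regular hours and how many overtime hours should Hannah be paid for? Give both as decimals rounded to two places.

Wed: 09:58–21:25 = 11 h 27 min
Thu: 09:41–20:36 = 10 h 55 min
Fri: 08:01–18:28 = 10 h 27 min
Sat: 05:23–17:22 = 11 h 59 min
Sun: 10:16–14:46 = 4 h 30 min
Total worked: 49 h 18 min = 49.30 h.
Threshold 40 h → overtime 9 h 18 min, regular 40 h 0 min.

Regular 40.00 hours, overtime 9.30 hours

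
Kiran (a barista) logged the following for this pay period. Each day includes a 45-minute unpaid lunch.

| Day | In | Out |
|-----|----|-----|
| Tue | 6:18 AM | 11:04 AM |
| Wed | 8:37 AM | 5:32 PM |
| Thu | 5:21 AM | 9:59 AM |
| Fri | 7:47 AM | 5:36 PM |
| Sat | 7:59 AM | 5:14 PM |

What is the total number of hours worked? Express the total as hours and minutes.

33 h 38 min

Tue: 6:18 AM–11:04 AM = 4 h 46 min; less 45 min break → 4 h 1 min
Wed: 8:37 AM–5:32 PM = 8 h 55 min; less 45 min break → 8 h 10 min
Thu: 5:21 AM–9:59 AM = 4 h 38 min; less 45 min break → 3 h 53 min
Fri: 7:47 AM–5:36 PM = 9 h 49 min; less 45 min break → 9 h 4 min
Sat: 7:59 AM–5:14 PM = 9 h 15 min; less 45 min break → 8 h 30 min
Total: 4 h 1 min + 8 h 10 min + 3 h 53 min + 9 h 4 min + 8 h 30 min = 33 h 38 min.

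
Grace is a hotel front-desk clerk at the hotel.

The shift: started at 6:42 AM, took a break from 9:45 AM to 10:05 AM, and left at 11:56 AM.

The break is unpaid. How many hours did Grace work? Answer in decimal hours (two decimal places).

The shift: 6:42 AM–11:56 AM = 5 h 14 min; less 20 min break → 4 h 54 min

4.90 hours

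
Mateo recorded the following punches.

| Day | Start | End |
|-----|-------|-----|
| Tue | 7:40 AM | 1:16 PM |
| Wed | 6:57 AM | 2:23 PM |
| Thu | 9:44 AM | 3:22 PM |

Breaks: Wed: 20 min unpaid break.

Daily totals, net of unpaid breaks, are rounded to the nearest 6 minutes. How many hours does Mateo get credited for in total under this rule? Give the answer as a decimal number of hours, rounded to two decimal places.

18.30 hours

Tue: 7:40 AM–1:16 PM = 5 h 36 min → rounds to 5 h 36 min
Wed: 6:57 AM–2:23 PM = 7 h 26 min − 20 min = 7 h 6 min → rounds to 7 h 6 min
Thu: 9:44 AM–3:22 PM = 5 h 38 min → rounds to 5 h 36 min
Total credited: 18 h 18 min.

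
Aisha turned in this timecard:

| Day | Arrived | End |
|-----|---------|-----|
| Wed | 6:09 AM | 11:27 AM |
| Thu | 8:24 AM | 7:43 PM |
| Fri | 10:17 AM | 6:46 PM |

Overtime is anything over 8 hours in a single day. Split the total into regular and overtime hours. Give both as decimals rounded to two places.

Regular 21.30 hours, overtime 3.80 hours

Wed: 6:09 AM–11:27 AM = 5 h 18 min
Thu: 8:24 AM–7:43 PM = 11 h 19 min
Fri: 10:17 AM–6:46 PM = 8 h 29 min
Wed reg 5 h 18 min / OT 0 h 0 min; Thu reg 8 h 0 min / OT 3 h 19 min; Fri reg 8 h 0 min / OT 0 h 29 min.
Totals: regular 21 h 18 min, overtime 3 h 48 min.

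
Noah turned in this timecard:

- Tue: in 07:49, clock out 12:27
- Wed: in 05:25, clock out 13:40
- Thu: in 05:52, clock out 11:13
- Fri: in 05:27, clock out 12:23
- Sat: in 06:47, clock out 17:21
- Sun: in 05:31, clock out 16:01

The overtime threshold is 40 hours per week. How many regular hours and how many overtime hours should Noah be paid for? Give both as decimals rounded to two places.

Regular 40.00 hours, overtime 6.23 hours

Tue: 07:49–12:27 = 4 h 38 min
Wed: 05:25–13:40 = 8 h 15 min
Thu: 05:52–11:13 = 5 h 21 min
Fri: 05:27–12:23 = 6 h 56 min
Sat: 06:47–17:21 = 10 h 34 min
Sun: 05:31–16:01 = 10 h 30 min
Total worked: 46 h 14 min = 46.23 h.
Threshold 40 h → overtime 6 h 14 min, regular 40 h 0 min.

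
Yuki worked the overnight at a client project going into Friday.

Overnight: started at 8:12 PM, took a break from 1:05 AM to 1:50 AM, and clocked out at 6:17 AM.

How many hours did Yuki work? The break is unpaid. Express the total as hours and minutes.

Overnight: 8:12 PM → midnight = 3 h 48 min; midnight → 6:17 AM = 6 h 17 min; span 10 h 5 min; less 45 min break → 9 h 20 min

9 h 20 min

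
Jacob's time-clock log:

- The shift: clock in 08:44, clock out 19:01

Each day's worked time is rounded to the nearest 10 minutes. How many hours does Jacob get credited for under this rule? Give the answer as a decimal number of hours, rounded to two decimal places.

The shift: 08:44–19:01 = 10 h 17 min → rounds to 10 h 20 min

10.33 hours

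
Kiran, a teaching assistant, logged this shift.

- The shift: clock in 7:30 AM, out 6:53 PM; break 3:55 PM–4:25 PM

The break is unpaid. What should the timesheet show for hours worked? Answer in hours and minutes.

The shift: 7:30 AM–6:53 PM = 11 h 23 min; less 30 min break → 10 h 53 min

10 h 53 min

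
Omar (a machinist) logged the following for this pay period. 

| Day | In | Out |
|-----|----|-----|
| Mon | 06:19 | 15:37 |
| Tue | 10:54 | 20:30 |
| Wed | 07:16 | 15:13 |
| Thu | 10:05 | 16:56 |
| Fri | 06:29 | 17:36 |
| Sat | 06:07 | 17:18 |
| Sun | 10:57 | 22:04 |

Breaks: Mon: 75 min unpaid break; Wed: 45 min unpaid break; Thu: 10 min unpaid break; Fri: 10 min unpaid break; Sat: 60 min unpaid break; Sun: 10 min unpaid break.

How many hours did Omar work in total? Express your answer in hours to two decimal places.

Mon: 06:19–15:37 = 9 h 18 min; less 75 min break → 8 h 3 min
Tue: 10:54–20:30 = 9 h 36 min
Wed: 07:16–15:13 = 7 h 57 min; less 45 min break → 7 h 12 min
Thu: 10:05–16:56 = 6 h 51 min; less 10 min break → 6 h 41 min
Fri: 06:29–17:36 = 11 h 7 min; less 10 min break → 10 h 57 min
Sat: 06:07–17:18 = 11 h 11 min; less 60 min break → 10 h 11 min
Sun: 10:57–22:04 = 11 h 7 min; less 10 min break → 10 h 57 min
Total: 8 h 3 min + 9 h 36 min + 7 h 12 min + 6 h 41 min + 10 h 57 min + 10 h 11 min + 10 h 57 min = 63 h 37 min.

63.62 hours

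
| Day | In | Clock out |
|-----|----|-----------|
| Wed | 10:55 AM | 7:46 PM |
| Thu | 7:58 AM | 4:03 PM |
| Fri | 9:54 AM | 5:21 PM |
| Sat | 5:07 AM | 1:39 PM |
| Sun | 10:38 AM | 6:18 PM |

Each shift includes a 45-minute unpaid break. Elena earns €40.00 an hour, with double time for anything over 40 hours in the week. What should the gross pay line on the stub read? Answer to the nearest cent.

Wed: 10:55 AM–7:46 PM = 8 h 51 min; less 45 min break → 8 h 6 min
Thu: 7:58 AM–4:03 PM = 8 h 5 min; less 45 min break → 7 h 20 min
Fri: 9:54 AM–5:21 PM = 7 h 27 min; less 45 min break → 6 h 42 min
Sat: 5:07 AM–1:39 PM = 8 h 32 min; less 45 min break → 7 h 47 min
Sun: 10:38 AM–6:18 PM = 7 h 40 min; less 45 min break → 6 h 55 min
Total worked: 36 h 50 min = 2210 min.
Regular 36 h 50 min = 2210 min at €40.00/h; overtime 0 h 0 min = 0 min at €80.00/h.
Pay = (2210 × €40.00 + 0 × €80.00) ÷ 60 = €1473.33.

€1473.33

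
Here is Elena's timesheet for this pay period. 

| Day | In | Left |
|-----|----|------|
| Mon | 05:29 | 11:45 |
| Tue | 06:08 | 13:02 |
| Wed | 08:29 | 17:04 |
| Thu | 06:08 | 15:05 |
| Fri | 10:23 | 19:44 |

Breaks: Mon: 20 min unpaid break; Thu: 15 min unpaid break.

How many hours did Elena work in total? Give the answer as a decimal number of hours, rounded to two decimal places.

39.47 hours

Mon: 05:29–11:45 = 6 h 16 min; less 20 min break → 5 h 56 min
Tue: 06:08–13:02 = 6 h 54 min
Wed: 08:29–17:04 = 8 h 35 min
Thu: 06:08–15:05 = 8 h 57 min; less 15 min break → 8 h 42 min
Fri: 10:23–19:44 = 9 h 21 min
Total: 5 h 56 min + 6 h 54 min + 8 h 35 min + 8 h 42 min + 9 h 21 min = 39 h 28 min.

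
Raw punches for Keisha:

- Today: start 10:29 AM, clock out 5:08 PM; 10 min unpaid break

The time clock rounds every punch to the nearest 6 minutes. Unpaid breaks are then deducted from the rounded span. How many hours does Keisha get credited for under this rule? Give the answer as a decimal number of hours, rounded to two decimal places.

6.43 hours

Today: in 10:29 AM→10:30 AM, out 5:08 PM→5:06 PM; 6 h 36 min − 10 min = 6 h 26 min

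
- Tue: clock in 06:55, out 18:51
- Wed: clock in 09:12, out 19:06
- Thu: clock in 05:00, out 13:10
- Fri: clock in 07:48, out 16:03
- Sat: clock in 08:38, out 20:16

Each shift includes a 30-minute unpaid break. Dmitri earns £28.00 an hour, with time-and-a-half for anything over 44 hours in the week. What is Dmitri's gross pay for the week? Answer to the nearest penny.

Tue: 06:55–18:51 = 11 h 56 min; less 30 min break → 11 h 26 min
Wed: 09:12–19:06 = 9 h 54 min; less 30 min break → 9 h 24 min
Thu: 05:00–13:10 = 8 h 10 min; less 30 min break → 7 h 40 min
Fri: 07:48–16:03 = 8 h 15 min; less 30 min break → 7 h 45 min
Sat: 08:38–20:16 = 11 h 38 min; less 30 min break → 11 h 8 min
Total worked: 47 h 23 min = 2843 min.
Regular 44 h 0 min = 2640 min at £28.00/h; overtime 3 h 23 min = 203 min at £42.00/h.
Pay = (2640 × £28.00 + 203 × £42.00) ÷ 60 = £1374.10.

£1374.10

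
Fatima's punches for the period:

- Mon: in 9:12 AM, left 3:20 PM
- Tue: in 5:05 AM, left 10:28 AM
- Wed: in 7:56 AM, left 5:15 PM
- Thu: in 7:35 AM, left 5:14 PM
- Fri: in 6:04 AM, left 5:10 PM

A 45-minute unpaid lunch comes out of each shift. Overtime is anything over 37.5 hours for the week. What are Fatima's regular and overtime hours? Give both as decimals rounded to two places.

Mon: 9:12 AM–3:20 PM = 6 h 8 min; less 45 min break → 5 h 23 min
Tue: 5:05 AM–10:28 AM = 5 h 23 min; less 45 min break → 4 h 38 min
Wed: 7:56 AM–5:15 PM = 9 h 19 min; less 45 min break → 8 h 34 min
Thu: 7:35 AM–5:14 PM = 9 h 39 min; less 45 min break → 8 h 54 min
Fri: 6:04 AM–5:10 PM = 11 h 6 min; less 45 min break → 10 h 21 min
Total worked: 37 h 50 min = 37.83 h.
Threshold 37.5 h → overtime 0 h 20 min, regular 37 h 30 min.

Regular 37.50 hours, overtime 0.33 hours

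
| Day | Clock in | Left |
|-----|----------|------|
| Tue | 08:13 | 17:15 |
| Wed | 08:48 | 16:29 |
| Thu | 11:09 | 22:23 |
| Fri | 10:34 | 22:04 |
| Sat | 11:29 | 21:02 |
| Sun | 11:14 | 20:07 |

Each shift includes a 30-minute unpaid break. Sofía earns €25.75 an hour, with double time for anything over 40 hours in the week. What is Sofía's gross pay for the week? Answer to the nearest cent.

€1796.49

Tue: 08:13–17:15 = 9 h 2 min; less 30 min break → 8 h 32 min
Wed: 08:48–16:29 = 7 h 41 min; less 30 min break → 7 h 11 min
Thu: 11:09–22:23 = 11 h 14 min; less 30 min break → 10 h 44 min
Fri: 10:34–22:04 = 11 h 30 min; less 30 min break → 11 h 0 min
Sat: 11:29–21:02 = 9 h 33 min; less 30 min break → 9 h 3 min
Sun: 11:14–20:07 = 8 h 53 min; less 30 min break → 8 h 23 min
Total worked: 54 h 53 min = 3293 min.
Regular 40 h 0 min = 2400 min at €25.75/h; overtime 14 h 53 min = 893 min at €51.50/h.
Pay = (2400 × €25.75 + 893 × €51.50) ÷ 60 = €1796.49.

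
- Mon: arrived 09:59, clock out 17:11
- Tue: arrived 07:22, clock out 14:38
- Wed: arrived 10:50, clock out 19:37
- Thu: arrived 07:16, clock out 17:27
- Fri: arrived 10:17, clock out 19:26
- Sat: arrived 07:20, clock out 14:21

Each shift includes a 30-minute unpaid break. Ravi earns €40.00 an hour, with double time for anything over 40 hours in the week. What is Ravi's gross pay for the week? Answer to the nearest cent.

€2128.00

Mon: 09:59–17:11 = 7 h 12 min; less 30 min break → 6 h 42 min
Tue: 07:22–14:38 = 7 h 16 min; less 30 min break → 6 h 46 min
Wed: 10:50–19:37 = 8 h 47 min; less 30 min break → 8 h 17 min
Thu: 07:16–17:27 = 10 h 11 min; less 30 min break → 9 h 41 min
Fri: 10:17–19:26 = 9 h 9 min; less 30 min break → 8 h 39 min
Sat: 07:20–14:21 = 7 h 1 min; less 30 min break → 6 h 31 min
Total worked: 46 h 36 min = 2796 min.
Regular 40 h 0 min = 2400 min at €40.00/h; overtime 6 h 36 min = 396 min at €80.00/h.
Pay = (2400 × €40.00 + 396 × €80.00) ÷ 60 = €2128.00.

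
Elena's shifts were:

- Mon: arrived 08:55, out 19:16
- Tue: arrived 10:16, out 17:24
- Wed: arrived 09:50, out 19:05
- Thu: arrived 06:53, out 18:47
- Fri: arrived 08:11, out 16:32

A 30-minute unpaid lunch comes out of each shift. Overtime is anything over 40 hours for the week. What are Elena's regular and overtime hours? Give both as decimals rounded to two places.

Mon: 08:55–19:16 = 10 h 21 min; less 30 min break → 9 h 51 min
Tue: 10:16–17:24 = 7 h 8 min; less 30 min break → 6 h 38 min
Wed: 09:50–19:05 = 9 h 15 min; less 30 min break → 8 h 45 min
Thu: 06:53–18:47 = 11 h 54 min; less 30 min break → 11 h 24 min
Fri: 08:11–16:32 = 8 h 21 min; less 30 min break → 7 h 51 min
Total worked: 44 h 29 min = 44.48 h.
Threshold 40 h → overtime 4 h 29 min, regular 40 h 0 min.

Regular 40.00 hours, overtime 4.48 hours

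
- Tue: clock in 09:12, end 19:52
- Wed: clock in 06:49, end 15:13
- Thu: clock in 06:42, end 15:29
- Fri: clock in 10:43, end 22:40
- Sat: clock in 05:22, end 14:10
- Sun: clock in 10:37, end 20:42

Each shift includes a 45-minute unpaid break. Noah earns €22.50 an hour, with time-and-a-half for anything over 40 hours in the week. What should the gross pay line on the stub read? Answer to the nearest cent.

€1378.69

Tue: 09:12–19:52 = 10 h 40 min; less 45 min break → 9 h 55 min
Wed: 06:49–15:13 = 8 h 24 min; less 45 min break → 7 h 39 min
Thu: 06:42–15:29 = 8 h 47 min; less 45 min break → 8 h 2 min
Fri: 10:43–22:40 = 11 h 57 min; less 45 min break → 11 h 12 min
Sat: 05:22–14:10 = 8 h 48 min; less 45 min break → 8 h 3 min
Sun: 10:37–20:42 = 10 h 5 min; less 45 min break → 9 h 20 min
Total worked: 54 h 11 min = 3251 min.
Regular 40 h 0 min = 2400 min at €22.50/h; overtime 14 h 11 min = 851 min at €33.75/h.
Pay = (2400 × €22.50 + 851 × €33.75) ÷ 60 = €1378.69.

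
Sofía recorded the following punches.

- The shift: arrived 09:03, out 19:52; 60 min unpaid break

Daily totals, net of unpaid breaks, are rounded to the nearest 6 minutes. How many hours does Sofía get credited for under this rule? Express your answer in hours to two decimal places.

9.80 hours

The shift: 09:03–19:52 = 10 h 49 min − 60 min = 9 h 49 min → rounds to 9 h 48 min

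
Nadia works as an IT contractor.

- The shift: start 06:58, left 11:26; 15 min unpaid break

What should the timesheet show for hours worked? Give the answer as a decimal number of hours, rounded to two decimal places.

4.22 hours

The shift: 06:58–11:26 = 4 h 28 min; less 15 min break → 4 h 13 min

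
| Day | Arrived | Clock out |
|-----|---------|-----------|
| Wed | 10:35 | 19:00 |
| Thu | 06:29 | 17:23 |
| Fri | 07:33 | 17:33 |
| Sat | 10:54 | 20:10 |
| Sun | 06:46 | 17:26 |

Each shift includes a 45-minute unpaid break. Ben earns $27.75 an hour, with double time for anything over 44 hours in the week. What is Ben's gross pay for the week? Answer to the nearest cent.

Wed: 10:35–19:00 = 8 h 25 min; less 45 min break → 7 h 40 min
Thu: 06:29–17:23 = 10 h 54 min; less 45 min break → 10 h 9 min
Fri: 07:33–17:33 = 10 h 0 min; less 45 min break → 9 h 15 min
Sat: 10:54–20:10 = 9 h 16 min; less 45 min break → 8 h 31 min
Sun: 06:46–17:26 = 10 h 40 min; less 45 min break → 9 h 55 min
Total worked: 45 h 30 min = 2730 min.
Regular 44 h 0 min = 2640 min at $27.75/h; overtime 1 h 30 min = 90 min at $55.50/h.
Pay = (2640 × $27.75 + 90 × $55.50) ÷ 60 = $1304.25.

$1304.25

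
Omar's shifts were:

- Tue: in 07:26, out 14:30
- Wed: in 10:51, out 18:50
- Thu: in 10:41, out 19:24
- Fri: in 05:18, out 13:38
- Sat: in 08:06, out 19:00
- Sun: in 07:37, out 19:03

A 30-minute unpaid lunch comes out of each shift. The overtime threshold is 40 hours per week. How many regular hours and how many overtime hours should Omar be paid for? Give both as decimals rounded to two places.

Tue: 07:26–14:30 = 7 h 4 min; less 30 min break → 6 h 34 min
Wed: 10:51–18:50 = 7 h 59 min; less 30 min break → 7 h 29 min
Thu: 10:41–19:24 = 8 h 43 min; less 30 min break → 8 h 13 min
Fri: 05:18–13:38 = 8 h 20 min; less 30 min break → 7 h 50 min
Sat: 08:06–19:00 = 10 h 54 min; less 30 min break → 10 h 24 min
Sun: 07:37–19:03 = 11 h 26 min; less 30 min break → 10 h 56 min
Total worked: 51 h 26 min = 51.43 h.
Threshold 40 h → overtime 11 h 26 min, regular 40 h 0 min.

Regular 40.00 hours, overtime 11.43 hours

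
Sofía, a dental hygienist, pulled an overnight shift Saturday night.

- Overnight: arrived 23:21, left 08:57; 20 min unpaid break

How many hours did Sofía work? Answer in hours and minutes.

Overnight: 23:21 → midnight = 0 h 39 min; midnight → 08:57 = 8 h 57 min; span 9 h 36 min; less 20 min break → 9 h 16 min

9 h 16 min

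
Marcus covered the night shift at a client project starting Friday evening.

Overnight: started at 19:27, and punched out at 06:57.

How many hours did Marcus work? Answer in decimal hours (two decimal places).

Overnight: 19:27 → midnight = 4 h 33 min; midnight → 06:57 = 6 h 57 min; span 11 h 30 min

11.50 hours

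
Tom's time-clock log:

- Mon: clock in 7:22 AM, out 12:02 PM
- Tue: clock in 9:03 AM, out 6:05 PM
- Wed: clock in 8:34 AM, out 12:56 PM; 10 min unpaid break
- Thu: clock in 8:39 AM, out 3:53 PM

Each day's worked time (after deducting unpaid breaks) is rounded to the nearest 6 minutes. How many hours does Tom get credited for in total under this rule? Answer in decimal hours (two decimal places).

25.10 hours

Mon: 7:22 AM–12:02 PM = 4 h 40 min → rounds to 4 h 42 min
Tue: 9:03 AM–6:05 PM = 9 h 2 min → rounds to 9 h 0 min
Wed: 8:34 AM–12:56 PM = 4 h 22 min − 10 min = 4 h 12 min → rounds to 4 h 12 min
Thu: 8:39 AM–3:53 PM = 7 h 14 min → rounds to 7 h 12 min
Total credited: 25 h 6 min.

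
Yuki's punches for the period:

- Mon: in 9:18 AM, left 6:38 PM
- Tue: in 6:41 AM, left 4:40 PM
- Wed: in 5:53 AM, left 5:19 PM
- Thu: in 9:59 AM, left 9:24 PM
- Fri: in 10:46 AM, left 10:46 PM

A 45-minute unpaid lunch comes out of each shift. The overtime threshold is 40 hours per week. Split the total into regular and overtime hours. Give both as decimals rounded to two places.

Mon: 9:18 AM–6:38 PM = 9 h 20 min; less 45 min break → 8 h 35 min
Tue: 6:41 AM–4:40 PM = 9 h 59 min; less 45 min break → 9 h 14 min
Wed: 5:53 AM–5:19 PM = 11 h 26 min; less 45 min break → 10 h 41 min
Thu: 9:59 AM–9:24 PM = 11 h 25 min; less 45 min break → 10 h 40 min
Fri: 10:46 AM–10:46 PM = 12 h 0 min; less 45 min break → 11 h 15 min
Total worked: 50 h 25 min = 50.42 h.
Threshold 40 h → overtime 10 h 25 min, regular 40 h 0 min.

Regular 40.00 hours, overtime 10.42 hours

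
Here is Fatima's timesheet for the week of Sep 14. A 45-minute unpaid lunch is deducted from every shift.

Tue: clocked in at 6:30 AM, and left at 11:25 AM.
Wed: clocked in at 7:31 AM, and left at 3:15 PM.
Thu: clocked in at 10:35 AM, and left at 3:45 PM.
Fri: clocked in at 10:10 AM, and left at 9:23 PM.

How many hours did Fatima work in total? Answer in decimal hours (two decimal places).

Tue: 6:30 AM–11:25 AM = 4 h 55 min; less 45 min break → 4 h 10 min
Wed: 7:31 AM–3:15 PM = 7 h 44 min; less 45 min break → 6 h 59 min
Thu: 10:35 AM–3:45 PM = 5 h 10 min; less 45 min break → 4 h 25 min
Fri: 10:10 AM–9:23 PM = 11 h 13 min; less 45 min break → 10 h 28 min
Total: 4 h 10 min + 6 h 59 min + 4 h 25 min + 10 h 28 min = 26 h 2 min.

26.03 hours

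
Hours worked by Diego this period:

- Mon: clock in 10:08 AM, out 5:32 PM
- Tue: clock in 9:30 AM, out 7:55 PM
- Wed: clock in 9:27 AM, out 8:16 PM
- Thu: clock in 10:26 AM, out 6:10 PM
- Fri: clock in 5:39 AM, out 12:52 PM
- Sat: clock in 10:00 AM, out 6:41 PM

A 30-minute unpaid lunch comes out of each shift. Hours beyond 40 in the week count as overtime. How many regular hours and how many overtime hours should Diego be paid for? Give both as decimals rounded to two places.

Regular 40.00 hours, overtime 9.27 hours

Mon: 10:08 AM–5:32 PM = 7 h 24 min; less 30 min break → 6 h 54 min
Tue: 9:30 AM–7:55 PM = 10 h 25 min; less 30 min break → 9 h 55 min
Wed: 9:27 AM–8:16 PM = 10 h 49 min; less 30 min break → 10 h 19 min
Thu: 10:26 AM–6:10 PM = 7 h 44 min; less 30 min break → 7 h 14 min
Fri: 5:39 AM–12:52 PM = 7 h 13 min; less 30 min break → 6 h 43 min
Sat: 10:00 AM–6:41 PM = 8 h 41 min; less 30 min break → 8 h 11 min
Total worked: 49 h 16 min = 49.27 h.
Threshold 40 h → overtime 9 h 16 min, regular 40 h 0 min.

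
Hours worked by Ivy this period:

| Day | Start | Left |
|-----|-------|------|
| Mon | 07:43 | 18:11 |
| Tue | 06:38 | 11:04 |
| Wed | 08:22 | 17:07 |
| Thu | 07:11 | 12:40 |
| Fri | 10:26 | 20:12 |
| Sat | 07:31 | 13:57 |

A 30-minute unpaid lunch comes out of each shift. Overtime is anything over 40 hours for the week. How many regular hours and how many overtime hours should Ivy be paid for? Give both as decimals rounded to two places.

Mon: 07:43–18:11 = 10 h 28 min; less 30 min break → 9 h 58 min
Tue: 06:38–11:04 = 4 h 26 min; less 30 min break → 3 h 56 min
Wed: 08:22–17:07 = 8 h 45 min; less 30 min break → 8 h 15 min
Thu: 07:11–12:40 = 5 h 29 min; less 30 min break → 4 h 59 min
Fri: 10:26–20:12 = 9 h 46 min; less 30 min break → 9 h 16 min
Sat: 07:31–13:57 = 6 h 26 min; less 30 min break → 5 h 56 min
Total worked: 42 h 20 min = 42.33 h.
Threshold 40 h → overtime 2 h 20 min, regular 40 h 0 min.

Regular 40.00 hours, overtime 2.33 hours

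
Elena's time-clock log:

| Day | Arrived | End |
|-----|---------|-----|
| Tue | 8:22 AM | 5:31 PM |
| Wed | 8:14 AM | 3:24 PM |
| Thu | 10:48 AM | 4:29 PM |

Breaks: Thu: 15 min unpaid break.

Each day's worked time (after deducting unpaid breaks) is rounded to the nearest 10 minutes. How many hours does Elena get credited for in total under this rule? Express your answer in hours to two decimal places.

21.83 hours

Tue: 8:22 AM–5:31 PM = 9 h 9 min → rounds to 9 h 10 min
Wed: 8:14 AM–3:24 PM = 7 h 10 min → rounds to 7 h 10 min
Thu: 10:48 AM–4:29 PM = 5 h 41 min − 15 min = 5 h 26 min → rounds to 5 h 30 min
Total credited: 21 h 50 min.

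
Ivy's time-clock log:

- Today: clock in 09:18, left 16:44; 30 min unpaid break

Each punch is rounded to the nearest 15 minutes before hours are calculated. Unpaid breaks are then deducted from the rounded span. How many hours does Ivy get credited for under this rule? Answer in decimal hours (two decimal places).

7.00 hours

Today: in 09:18→09:15, out 16:44→16:45; 7 h 30 min − 30 min = 7 h 0 min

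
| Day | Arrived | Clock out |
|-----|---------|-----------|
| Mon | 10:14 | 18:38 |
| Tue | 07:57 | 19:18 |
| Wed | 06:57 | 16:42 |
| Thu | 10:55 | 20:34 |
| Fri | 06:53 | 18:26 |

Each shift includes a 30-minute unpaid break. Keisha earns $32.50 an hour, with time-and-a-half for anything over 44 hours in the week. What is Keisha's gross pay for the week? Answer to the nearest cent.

$1634.75

Mon: 10:14–18:38 = 8 h 24 min; less 30 min break → 7 h 54 min
Tue: 07:57–19:18 = 11 h 21 min; less 30 min break → 10 h 51 min
Wed: 06:57–16:42 = 9 h 45 min; less 30 min break → 9 h 15 min
Thu: 10:55–20:34 = 9 h 39 min; less 30 min break → 9 h 9 min
Fri: 06:53–18:26 = 11 h 33 min; less 30 min break → 11 h 3 min
Total worked: 48 h 12 min = 2892 min.
Regular 44 h 0 min = 2640 min at $32.50/h; overtime 4 h 12 min = 252 min at $48.75/h.
Pay = (2640 × $32.50 + 252 × $48.75) ÷ 60 = $1634.75.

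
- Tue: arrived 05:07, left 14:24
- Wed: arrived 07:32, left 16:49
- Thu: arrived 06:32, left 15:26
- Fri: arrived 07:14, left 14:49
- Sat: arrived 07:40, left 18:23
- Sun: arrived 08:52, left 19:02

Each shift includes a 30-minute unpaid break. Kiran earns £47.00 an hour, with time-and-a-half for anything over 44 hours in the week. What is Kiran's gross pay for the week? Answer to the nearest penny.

£2697.80

Tue: 05:07–14:24 = 9 h 17 min; less 30 min break → 8 h 47 min
Wed: 07:32–16:49 = 9 h 17 min; less 30 min break → 8 h 47 min
Thu: 06:32–15:26 = 8 h 54 min; less 30 min break → 8 h 24 min
Fri: 07:14–14:49 = 7 h 35 min; less 30 min break → 7 h 5 min
Sat: 07:40–18:23 = 10 h 43 min; less 30 min break → 10 h 13 min
Sun: 08:52–19:02 = 10 h 10 min; less 30 min break → 9 h 40 min
Total worked: 52 h 56 min = 3176 min.
Regular 44 h 0 min = 2640 min at £47.00/h; overtime 8 h 56 min = 536 min at £70.50/h.
Pay = (2640 × £47.00 + 536 × £70.50) ÷ 60 = £2697.80.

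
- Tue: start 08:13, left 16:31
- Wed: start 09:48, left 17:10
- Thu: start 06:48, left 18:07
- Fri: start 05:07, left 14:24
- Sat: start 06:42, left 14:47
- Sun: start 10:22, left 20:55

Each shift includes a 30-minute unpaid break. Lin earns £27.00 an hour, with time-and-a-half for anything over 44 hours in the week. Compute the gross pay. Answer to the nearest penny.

Tue: 08:13–16:31 = 8 h 18 min; less 30 min break → 7 h 48 min
Wed: 09:48–17:10 = 7 h 22 min; less 30 min break → 6 h 52 min
Thu: 06:48–18:07 = 11 h 19 min; less 30 min break → 10 h 49 min
Fri: 05:07–14:24 = 9 h 17 min; less 30 min break → 8 h 47 min
Sat: 06:42–14:47 = 8 h 5 min; less 30 min break → 7 h 35 min
Sun: 10:22–20:55 = 10 h 33 min; less 30 min break → 10 h 3 min
Total worked: 51 h 54 min = 3114 min.
Regular 44 h 0 min = 2640 min at £27.00/h; overtime 7 h 54 min = 474 min at £40.50/h.
Pay = (2640 × £27.00 + 474 × £40.50) ÷ 60 = £1507.95.

£1507.95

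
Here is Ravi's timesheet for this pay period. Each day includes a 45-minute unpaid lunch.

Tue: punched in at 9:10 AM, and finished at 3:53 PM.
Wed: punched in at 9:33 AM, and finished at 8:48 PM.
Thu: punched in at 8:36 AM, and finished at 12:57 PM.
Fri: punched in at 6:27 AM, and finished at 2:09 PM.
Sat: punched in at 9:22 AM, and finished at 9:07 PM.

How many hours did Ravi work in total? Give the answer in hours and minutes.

Tue: 9:10 AM–3:53 PM = 6 h 43 min; less 45 min break → 5 h 58 min
Wed: 9:33 AM–8:48 PM = 11 h 15 min; less 45 min break → 10 h 30 min
Thu: 8:36 AM–12:57 PM = 4 h 21 min; less 45 min break → 3 h 36 min
Fri: 6:27 AM–2:09 PM = 7 h 42 min; less 45 min break → 6 h 57 min
Sat: 9:22 AM–9:07 PM = 11 h 45 min; less 45 min break → 11 h 0 min
Total: 5 h 58 min + 10 h 30 min + 3 h 36 min + 6 h 57 min + 11 h 0 min = 38 h 1 min.

38 h 1 min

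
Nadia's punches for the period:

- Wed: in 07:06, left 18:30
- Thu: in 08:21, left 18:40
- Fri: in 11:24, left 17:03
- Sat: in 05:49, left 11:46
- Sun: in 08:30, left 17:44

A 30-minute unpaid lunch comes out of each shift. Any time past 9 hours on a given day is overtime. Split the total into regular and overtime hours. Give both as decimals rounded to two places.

Wed: 07:06–18:30 = 11 h 24 min; less 30 min break → 10 h 54 min
Thu: 08:21–18:40 = 10 h 19 min; less 30 min break → 9 h 49 min
Fri: 11:24–17:03 = 5 h 39 min; less 30 min break → 5 h 9 min
Sat: 05:49–11:46 = 5 h 57 min; less 30 min break → 5 h 27 min
Sun: 08:30–17:44 = 9 h 14 min; less 30 min break → 8 h 44 min
Wed reg 9 h 0 min / OT 1 h 54 min; Thu reg 9 h 0 min / OT 0 h 49 min; Fri reg 5 h 9 min / OT 0 h 0 min; Sat reg 5 h 27 min / OT 0 h 0 min; Sun reg 8 h 44 min / OT 0 h 0 min.
Totals: regular 37 h 20 min, overtime 2 h 43 min.

Regular 37.33 hours, overtime 2.72 hours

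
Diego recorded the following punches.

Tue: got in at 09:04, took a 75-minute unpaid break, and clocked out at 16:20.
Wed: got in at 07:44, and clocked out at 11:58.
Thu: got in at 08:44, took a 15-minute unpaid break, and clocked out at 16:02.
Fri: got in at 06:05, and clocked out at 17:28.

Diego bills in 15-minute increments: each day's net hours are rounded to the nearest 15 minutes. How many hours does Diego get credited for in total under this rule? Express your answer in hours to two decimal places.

Tue: 09:04–16:20 = 7 h 16 min − 75 min = 6 h 1 min → rounds to 6 h 0 min
Wed: 07:44–11:58 = 4 h 14 min → rounds to 4 h 15 min
Thu: 08:44–16:02 = 7 h 18 min − 15 min = 7 h 3 min → rounds to 7 h 0 min
Fri: 06:05–17:28 = 11 h 23 min → rounds to 11 h 30 min
Total credited: 28 h 45 min.

28.75 hours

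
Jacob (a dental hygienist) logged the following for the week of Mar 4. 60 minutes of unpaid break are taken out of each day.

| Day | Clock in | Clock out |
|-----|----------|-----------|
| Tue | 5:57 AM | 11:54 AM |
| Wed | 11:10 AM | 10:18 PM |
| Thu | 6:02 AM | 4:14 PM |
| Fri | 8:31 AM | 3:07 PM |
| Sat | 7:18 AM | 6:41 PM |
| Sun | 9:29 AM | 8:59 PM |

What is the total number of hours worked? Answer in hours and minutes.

50 h 46 min

Tue: 5:57 AM–11:54 AM = 5 h 57 min; less 60 min break → 4 h 57 min
Wed: 11:10 AM–10:18 PM = 11 h 8 min; less 60 min break → 10 h 8 min
Thu: 6:02 AM–4:14 PM = 10 h 12 min; less 60 min break → 9 h 12 min
Fri: 8:31 AM–3:07 PM = 6 h 36 min; less 60 min break → 5 h 36 min
Sat: 7:18 AM–6:41 PM = 11 h 23 min; less 60 min break → 10 h 23 min
Sun: 9:29 AM–8:59 PM = 11 h 30 min; less 60 min break → 10 h 30 min
Total: 4 h 57 min + 10 h 8 min + 9 h 12 min + 5 h 36 min + 10 h 23 min + 10 h 30 min = 50 h 46 min.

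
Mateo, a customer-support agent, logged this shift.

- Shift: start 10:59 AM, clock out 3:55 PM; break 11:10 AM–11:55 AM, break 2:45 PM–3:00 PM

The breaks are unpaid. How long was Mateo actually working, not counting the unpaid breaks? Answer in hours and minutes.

3 h 56 min

Shift: 10:59 AM–3:55 PM = 4 h 56 min; less 60 min break → 3 h 56 min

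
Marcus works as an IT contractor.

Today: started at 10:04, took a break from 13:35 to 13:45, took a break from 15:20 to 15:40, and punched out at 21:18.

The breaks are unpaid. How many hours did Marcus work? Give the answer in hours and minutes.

10 h 44 min

Today: 10:04–21:18 = 11 h 14 min; less 30 min break → 10 h 44 min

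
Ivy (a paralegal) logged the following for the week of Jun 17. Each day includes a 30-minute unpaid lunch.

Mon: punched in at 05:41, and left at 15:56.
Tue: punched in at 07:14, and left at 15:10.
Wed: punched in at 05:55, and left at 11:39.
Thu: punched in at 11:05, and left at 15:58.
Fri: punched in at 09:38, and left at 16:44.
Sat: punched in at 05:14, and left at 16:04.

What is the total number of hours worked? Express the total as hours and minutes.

Mon: 05:41–15:56 = 10 h 15 min; less 30 min break → 9 h 45 min
Tue: 07:14–15:10 = 7 h 56 min; less 30 min break → 7 h 26 min
Wed: 05:55–11:39 = 5 h 44 min; less 30 min break → 5 h 14 min
Thu: 11:05–15:58 = 4 h 53 min; less 30 min break → 4 h 23 min
Fri: 09:38–16:44 = 7 h 6 min; less 30 min break → 6 h 36 min
Sat: 05:14–16:04 = 10 h 50 min; less 30 min break → 10 h 20 min
Total: 9 h 45 min + 7 h 26 min + 5 h 14 min + 4 h 23 min + 6 h 36 min + 10 h 20 min = 43 h 44 min.

43 h 44 min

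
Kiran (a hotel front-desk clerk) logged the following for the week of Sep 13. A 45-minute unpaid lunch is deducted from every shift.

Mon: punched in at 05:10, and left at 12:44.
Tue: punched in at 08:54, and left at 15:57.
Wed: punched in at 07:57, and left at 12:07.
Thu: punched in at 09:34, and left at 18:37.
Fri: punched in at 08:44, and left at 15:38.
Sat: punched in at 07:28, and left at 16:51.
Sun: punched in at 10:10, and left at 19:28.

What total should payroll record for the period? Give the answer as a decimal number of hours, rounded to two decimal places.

Mon: 05:10–12:44 = 7 h 34 min; less 45 min break → 6 h 49 min
Tue: 08:54–15:57 = 7 h 3 min; less 45 min break → 6 h 18 min
Wed: 07:57–12:07 = 4 h 10 min; less 45 min break → 3 h 25 min
Thu: 09:34–18:37 = 9 h 3 min; less 45 min break → 8 h 18 min
Fri: 08:44–15:38 = 6 h 54 min; less 45 min break → 6 h 9 min
Sat: 07:28–16:51 = 9 h 23 min; less 45 min break → 8 h 38 min
Sun: 10:10–19:28 = 9 h 18 min; less 45 min break → 8 h 33 min
Total: 6 h 49 min + 6 h 18 min + 3 h 25 min + 8 h 18 min + 6 h 9 min + 8 h 38 min + 8 h 33 min = 48 h 10 min.

48.17 hours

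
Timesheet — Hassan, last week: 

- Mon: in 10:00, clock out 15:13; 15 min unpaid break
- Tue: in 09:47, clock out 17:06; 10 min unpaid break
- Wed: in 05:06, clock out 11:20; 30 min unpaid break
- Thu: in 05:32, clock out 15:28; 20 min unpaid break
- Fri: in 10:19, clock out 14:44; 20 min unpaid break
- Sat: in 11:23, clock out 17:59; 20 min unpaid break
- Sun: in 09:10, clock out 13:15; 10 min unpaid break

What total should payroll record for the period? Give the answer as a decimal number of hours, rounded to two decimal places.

Mon: 10:00–15:13 = 5 h 13 min; less 15 min break → 4 h 58 min
Tue: 09:47–17:06 = 7 h 19 min; less 10 min break → 7 h 9 min
Wed: 05:06–11:20 = 6 h 14 min; less 30 min break → 5 h 44 min
Thu: 05:32–15:28 = 9 h 56 min; less 20 min break → 9 h 36 min
Fri: 10:19–14:44 = 4 h 25 min; less 20 min break → 4 h 5 min
Sat: 11:23–17:59 = 6 h 36 min; less 20 min break → 6 h 16 min
Sun: 09:10–13:15 = 4 h 5 min; less 10 min break → 3 h 55 min
Total: 4 h 58 min + 7 h 9 min + 5 h 44 min + 9 h 36 min + 4 h 5 min + 6 h 16 min + 3 h 55 min = 41 h 43 min.

41.72 hours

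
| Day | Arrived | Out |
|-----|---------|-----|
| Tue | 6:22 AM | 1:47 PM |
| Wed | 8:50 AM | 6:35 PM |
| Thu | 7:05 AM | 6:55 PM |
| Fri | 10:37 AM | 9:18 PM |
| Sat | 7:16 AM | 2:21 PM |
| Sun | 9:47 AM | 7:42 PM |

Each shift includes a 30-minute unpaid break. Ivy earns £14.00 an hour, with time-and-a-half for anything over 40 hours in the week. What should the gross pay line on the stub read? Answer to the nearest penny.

Tue: 6:22 AM–1:47 PM = 7 h 25 min; less 30 min break → 6 h 55 min
Wed: 8:50 AM–6:35 PM = 9 h 45 min; less 30 min break → 9 h 15 min
Thu: 7:05 AM–6:55 PM = 11 h 50 min; less 30 min break → 11 h 20 min
Fri: 10:37 AM–9:18 PM = 10 h 41 min; less 30 min break → 10 h 11 min
Sat: 7:16 AM–2:21 PM = 7 h 5 min; less 30 min break → 6 h 35 min
Sun: 9:47 AM–7:42 PM = 9 h 55 min; less 30 min break → 9 h 25 min
Total worked: 53 h 41 min = 3221 min.
Regular 40 h 0 min = 2400 min at £14.00/h; overtime 13 h 41 min = 821 min at £21.00/h.
Pay = (2400 × £14.00 + 821 × £21.00) ÷ 60 = £847.35.

£847.35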